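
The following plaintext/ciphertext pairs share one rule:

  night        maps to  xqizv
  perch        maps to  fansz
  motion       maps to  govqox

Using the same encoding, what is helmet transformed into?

zapgav

n(13)→x(23) and i(8)→q(16) fit y≡17x+10 (mod 26); the inverse of 17 mod 26 is 23. Each letter's alphabet position (a=0..z=25) is mapped through 17·x+10 mod 26 — an affine cipher.
On helmet: h(7)→17·7+10≡25=z; e(4)→17·4+10≡0=a; l(11)→17·11+10≡15=p; m(12)→17·12+10≡6=g; e(4)→17·4+10≡0=a; t(19)→17·19+10≡21=v (all mod 26).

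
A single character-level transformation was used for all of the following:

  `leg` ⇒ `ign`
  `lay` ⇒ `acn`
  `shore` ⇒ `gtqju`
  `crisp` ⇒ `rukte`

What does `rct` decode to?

The word is reversed, then every letter is shifted forward by 2.
Undoing it on rct: shift back: r−2=p, c−2=a, t−2=r → par; then reverse → rap.

rap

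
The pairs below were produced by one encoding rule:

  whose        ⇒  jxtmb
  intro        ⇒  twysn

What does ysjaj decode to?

The output letters match the input read backwards, each shifted +5: whose reversed is esohw. Read the word backwards and shift each letter +5.
Reversing it on ysjaj: shift back: y−5=t, s−5=n, j−5=e, a−5=v, j−5=e → tneve; then reverse → event.

event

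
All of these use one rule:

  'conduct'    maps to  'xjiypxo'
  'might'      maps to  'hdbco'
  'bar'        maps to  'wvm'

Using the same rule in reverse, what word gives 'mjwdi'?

Compare letters: c→x is +21, o→j is +21, n→i is +21 — a constant shift. Each letter is shifted forward by 21 in the alphabet (a Caesar shift of +21).
Reversing it on mjwdi: m−21=r, j−21=o, w−21=b, d−21=i, i−21=n.

robin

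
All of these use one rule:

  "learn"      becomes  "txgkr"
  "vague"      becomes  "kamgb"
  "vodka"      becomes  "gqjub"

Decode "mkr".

leg

The output letters match the input read backwards, each shifted +6: learn reversed is nrael. The word is reversed, then every letter is shifted forward by 6.
Reversing it on mkr: shift back: m−6=g, k−6=e, r−6=l → gel; then reverse → leg.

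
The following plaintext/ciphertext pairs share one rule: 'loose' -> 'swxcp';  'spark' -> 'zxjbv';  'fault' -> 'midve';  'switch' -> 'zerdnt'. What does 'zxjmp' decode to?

space

In loose: l→s is +7, o→w is +8, o→x is +9, s→c is +10 — the shift increases by 1 each position. Each letter shifts forward by (position + 7), i.e. 7, 8, 9, … — the shift grows by one for each successive letter.
Decoding zxjmp: z−7=s, x−8=p, j−9=a, m−10=c, p−11=e.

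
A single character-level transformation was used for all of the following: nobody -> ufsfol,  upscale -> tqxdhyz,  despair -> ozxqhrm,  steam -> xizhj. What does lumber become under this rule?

n(13)→u(20) and o(14)→f(5) fit y≡11x+7 (mod 26); the inverse of 11 mod 26 is 19. Each letter's alphabet position (a=0..z=25) is mapped through 11·x+7 mod 26 — an affine cipher.
For lumber: l(11)→11·11+7≡24=y; u(20)→11·20+7≡19=t; m(12)→11·12+7≡9=j; b(1)→11·1+7≡18=s; e(4)→11·4+7≡25=z; r(17)→11·17+7≡12=m (all mod 26).

ytjszm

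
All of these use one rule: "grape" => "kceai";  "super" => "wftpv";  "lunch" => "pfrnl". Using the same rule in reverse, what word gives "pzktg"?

logic

It's a Vigenère-style cipher with numeric key [4,11]: position i shifts by key[i mod 2].
Undoing it on pzktg: p−4=l, z−11=o, k−4=g, t−11=i, g−4=c.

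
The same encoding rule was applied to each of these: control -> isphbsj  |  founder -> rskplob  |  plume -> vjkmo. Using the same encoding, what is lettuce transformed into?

c(2)→i(8) and o(14)→s(18) fit y≡3x+2 (mod 26); the inverse of 3 mod 26 is 9. Treating letters as 0–25, the rule is x ↦ 3x + 2 (mod 26).
On lettuce: l(11)→3·11+2≡9=j; e(4)→3·4+2≡14=o; t(19)→3·19+2≡7=h; t(19)→3·19+2≡7=h; u(20)→3·20+2≡10=k; c(2)→3·2+2≡8=i; e(4)→3·4+2≡14=o (all mod 26).

johhkio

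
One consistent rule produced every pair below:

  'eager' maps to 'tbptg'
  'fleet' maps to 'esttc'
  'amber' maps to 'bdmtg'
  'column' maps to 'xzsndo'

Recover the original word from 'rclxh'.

This is an affine cipher: with a=0,…,z=25, each position x becomes (11x+1) mod 26.
Decoding rclxh: r(17)→19·(17−1)≡18=s; c(2)→19·(2−1)≡19=t; l(11)→19·(11−1)≡8=i; x(23)→19·(23−1)≡2=c; h(7)→19·(7−1)≡10=k (all mod 26).

stick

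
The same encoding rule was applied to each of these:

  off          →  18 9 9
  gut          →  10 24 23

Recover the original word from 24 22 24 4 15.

o is letter #15 and maps to 18: an offset of 3. The number is (letter's place in the alphabet, a=1) + 3.
Decoding 24 22 24 4 15: 24→(24−3)÷1=21=u, 22→(22−3)÷1=19=s, 24→(24−3)÷1=21=u, 4→(4−3)÷1=1=a, 15→(15−3)÷1=12=l.

usual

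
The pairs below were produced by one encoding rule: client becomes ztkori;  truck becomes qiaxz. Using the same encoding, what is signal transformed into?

rgtmoy

The output letters match the input read backwards, each shifted +6: client reversed is tneilc. Read the word backwards and shift each letter +6.
Applying it to signal: reverse → langis; then shift: l+6=r, a+6=g, n+6=t, g+6=m, i+6=o, s+6=y.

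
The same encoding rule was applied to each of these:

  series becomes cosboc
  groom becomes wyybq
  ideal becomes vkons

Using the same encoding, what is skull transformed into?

vveuc

The output letters match the input read backwards, each shifted +10: series reversed is seires. The word is reversed, then every letter is shifted forward by 10.
For skull: reverse → lluks; then shift: l+10=v, l+10=v, u+10=e, k+10=u, s+10=c.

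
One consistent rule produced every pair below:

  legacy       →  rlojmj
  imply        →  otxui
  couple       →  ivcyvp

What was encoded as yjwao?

Letter i (0-indexed) is shifted by i+6, so successive shifts are 6, 7, 8, ….
Undoing it on yjwao: y−6=s, j−7=c, w−8=o, a−9=r, o−10=e.

score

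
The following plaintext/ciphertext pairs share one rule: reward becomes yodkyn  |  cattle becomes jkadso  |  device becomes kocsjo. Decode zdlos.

Shifts by position in reward: pos 0: r→y (+7), pos 1: e→o (+10), pos 2: w→d (+7), pos 3: a→k (+10) — repeating every 2. A repeating key of period 2 is used — shifts +7, +10 over and over.
Decoding zdlos: z−7=s, d−10=t, l−7=e, o−10=e, s−7=l.

steel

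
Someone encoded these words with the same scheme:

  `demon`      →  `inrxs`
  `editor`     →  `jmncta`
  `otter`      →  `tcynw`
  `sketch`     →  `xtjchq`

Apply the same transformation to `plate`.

uufcj

It's a Vigenère-style cipher with numeric key [5,9]: position i shifts by key[i mod 2].
Applying it to plate: p+5=u, l+9=u, a+5=f, t+9=c, e+5=j.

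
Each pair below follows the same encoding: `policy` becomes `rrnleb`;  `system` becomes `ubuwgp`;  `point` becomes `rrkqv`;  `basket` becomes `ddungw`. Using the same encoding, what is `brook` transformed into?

The shifts repeat in a cycle of length 2: positions 0,1,… shift by +2, +3, then the pattern repeats.
For brook: b+2=d, r+3=u, o+2=q, o+3=r, k+2=m.

duqrm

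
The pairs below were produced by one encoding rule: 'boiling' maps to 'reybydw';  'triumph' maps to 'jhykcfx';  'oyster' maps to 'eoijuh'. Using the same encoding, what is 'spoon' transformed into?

ifeed

Compare letters: b→r is +16, o→e is +16, i→y is +16 — a constant shift. Each letter is shifted forward by 16 in the alphabet (a Caesar shift of +16).
For spoon: s+16=i, p+16=f, o+16=e, o+16=e, n+16=d.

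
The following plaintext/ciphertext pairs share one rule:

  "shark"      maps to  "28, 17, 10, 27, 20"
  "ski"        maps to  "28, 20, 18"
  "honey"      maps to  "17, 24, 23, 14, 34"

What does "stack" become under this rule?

The number is (letter's place in the alphabet, a=1) + 9.
For stack: s=19→28, t=20→29, a=1→10, c=3→12, k=11→20.

28, 29, 10, 12, 20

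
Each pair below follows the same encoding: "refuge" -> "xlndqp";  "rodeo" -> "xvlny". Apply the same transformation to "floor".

In refuge: r→x is +6, e→l is +7, f→n is +8, u→d is +9 — the shift increases by 1 each position. Letter i (0-indexed) is shifted by i+6, so successive shifts are 6, 7, 8, ….
On floor: f+6=l, l+7=s, o+8=w, o+9=x, r+10=b.

lswxb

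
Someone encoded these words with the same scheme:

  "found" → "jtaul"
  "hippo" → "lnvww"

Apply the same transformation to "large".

pfxnm

The shift increases by 1 at each position, starting from +4: 4, 5, 6, ….
Applying it to large: l+4=p, a+5=f, r+6=x, g+7=n, e+8=m.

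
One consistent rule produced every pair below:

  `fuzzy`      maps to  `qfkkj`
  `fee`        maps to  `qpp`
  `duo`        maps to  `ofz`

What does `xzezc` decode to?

This is a Caesar cipher with shift 11.
Decoding xzezc: x−11=m, z−11=o, e−11=t, z−11=o, c−11=r.

motor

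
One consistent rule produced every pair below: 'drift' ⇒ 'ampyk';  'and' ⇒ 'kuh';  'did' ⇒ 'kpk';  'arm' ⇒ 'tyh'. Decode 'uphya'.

Two steps: reverse the string, then apply a Caesar shift of +7.
Undoing it on uphya: shift back: u−7=n, p−7=i, h−7=a, y−7=r, a−7=t → niart; then reverse → train.

train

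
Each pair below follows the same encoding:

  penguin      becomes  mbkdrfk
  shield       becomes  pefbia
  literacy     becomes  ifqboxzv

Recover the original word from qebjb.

theme

Compare letters: p→m is +23, e→b is +23, n→k is +23 — a constant shift. It's a constant shift of +23 (ROT23).
Reversing it on qebjb: q−23=t, e−23=h, b−23=e, j−23=m, b−23=e.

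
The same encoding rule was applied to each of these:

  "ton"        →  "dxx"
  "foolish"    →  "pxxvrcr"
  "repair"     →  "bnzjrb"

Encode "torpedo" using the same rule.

dxbznnx

Two shifts are in play — +9 for a/e/i/o/u, +10 for every other letter.
Applying it to torpedo: t(cons)+10=d, o(vowel)+9=x, r(cons)+10=b, p(cons)+10=z, e(vowel)+9=n, d(cons)+10=n, o(vowel)+9=x.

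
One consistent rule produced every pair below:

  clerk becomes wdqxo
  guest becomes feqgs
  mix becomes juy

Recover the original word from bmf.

tap

The word is reversed, then every letter is shifted forward by 12.
Decoding bmf: shift back: b−12=p, m−12=a, f−12=t → pat; then reverse → tap.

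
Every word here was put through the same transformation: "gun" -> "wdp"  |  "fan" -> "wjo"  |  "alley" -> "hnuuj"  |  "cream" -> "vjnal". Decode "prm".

The output letters match the input read backwards, each shifted +9: gun reversed is nug. Read the word backwards and shift each letter +9.
Decoding prm: shift back: p−9=g, r−9=i, m−9=d → gid; then reverse → dig.

dig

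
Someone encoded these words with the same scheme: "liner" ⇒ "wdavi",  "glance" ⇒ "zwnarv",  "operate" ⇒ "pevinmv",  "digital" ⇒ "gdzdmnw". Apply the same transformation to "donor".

gpapi

l(11)→w(22) and i(8)→d(3) fit y≡15x+13 (mod 26); the inverse of 15 mod 26 is 7. This is an affine cipher: with a=0,…,z=25, each position x becomes (15x+13) mod 26.
For donor: d(3)→15·3+13≡6=g; o(14)→15·14+13≡15=p; n(13)→15·13+13≡0=a; o(14)→15·14+13≡15=p; r(17)→15·17+13≡8=i (all mod 26).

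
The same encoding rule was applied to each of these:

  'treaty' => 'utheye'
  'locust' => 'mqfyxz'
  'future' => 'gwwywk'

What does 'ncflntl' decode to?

Each letter shifts forward by (position + 1), i.e. 1, 2, 3, … — the shift grows by one for each successive letter.
Decoding ncflntl: n−1=m, c−2=a, f−3=c, l−4=h, n−5=i, t−6=n, l−7=e.

machine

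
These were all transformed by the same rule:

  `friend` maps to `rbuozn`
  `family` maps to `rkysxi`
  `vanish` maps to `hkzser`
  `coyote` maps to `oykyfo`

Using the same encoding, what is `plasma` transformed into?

It's a Vigenère-style cipher with numeric key [12,10]: position i shifts by key[i mod 2].
On plasma: p+12=b, l+10=v, a+12=m, s+10=c, m+12=y, a+10=k.

bvmcyk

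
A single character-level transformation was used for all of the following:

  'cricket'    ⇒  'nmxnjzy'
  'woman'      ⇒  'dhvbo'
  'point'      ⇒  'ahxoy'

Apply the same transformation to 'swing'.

c(2)→n(13) and r(17)→m(12) fit y≡19x+1 (mod 26); the inverse of 19 mod 26 is 11. Each letter's alphabet position (a=0..z=25) is mapped through 19·x+1 mod 26 — an affine cipher.
On swing: s(18)→19·18+1≡5=f; w(22)→19·22+1≡3=d; i(8)→19·8+1≡23=x; n(13)→19·13+1≡14=o; g(6)→19·6+1≡11=l (all mod 26).

fdxol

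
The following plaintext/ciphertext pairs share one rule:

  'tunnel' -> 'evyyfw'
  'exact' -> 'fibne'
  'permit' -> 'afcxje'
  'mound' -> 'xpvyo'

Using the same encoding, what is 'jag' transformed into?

The shift depends on letter class: consonant t→e is +11, but vowel u→v is +1. The rule splits by letter class: vowels +1, consonants +11.
For jag: j(cons)+11=u, a(vowel)+1=b, g(cons)+11=r.

ubr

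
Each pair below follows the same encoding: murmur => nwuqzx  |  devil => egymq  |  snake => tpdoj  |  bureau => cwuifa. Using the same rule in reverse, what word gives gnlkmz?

flight

In murmur: m→n is +1, u→w is +2, r→u is +3, m→q is +4 — the shift increases by 1 each position. The shift increases by 1 at each position, starting from +1: 1, 2, 3, ….
Undoing it on gnlkmz: g−1=f, n−2=l, l−3=i, k−4=g, m−5=h, z−6=t.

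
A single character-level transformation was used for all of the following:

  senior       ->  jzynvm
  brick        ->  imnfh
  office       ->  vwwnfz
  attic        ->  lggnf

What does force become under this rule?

s(18)→j(9) and e(4)→z(25) fit y≡23x+11 (mod 26); the inverse of 23 mod 26 is 17. Each letter's alphabet position (a=0..z=25) is mapped through 23·x+11 mod 26 — an affine cipher.
Applying it to force: f(5)→23·5+11≡22=w; o(14)→23·14+11≡21=v; r(17)→23·17+11≡12=m; c(2)→23·2+11≡5=f; e(4)→23·4+11≡25=z (all mod 26).

wvmfz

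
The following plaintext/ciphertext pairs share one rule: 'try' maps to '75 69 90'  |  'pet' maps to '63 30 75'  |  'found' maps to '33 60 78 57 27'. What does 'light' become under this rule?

t(#20)→75 and r(#18)→69: differences scale by 3, so n = 3·pos + 15. The formula is n = 3×(alphabet index, a=1) + 15.
On light: l=12→51, i=9→42, g=7→36, h=8→39, t=20→75.

51 42 36 39 75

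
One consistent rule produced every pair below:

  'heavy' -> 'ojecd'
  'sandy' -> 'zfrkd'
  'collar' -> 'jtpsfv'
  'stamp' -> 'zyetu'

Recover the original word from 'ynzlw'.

river

It's a Vigenère-style cipher with numeric key [7,5,4]: position i shifts by key[i mod 3].
Reversing it on ynzlw: y−7=r, n−5=i, z−4=v, l−7=e, w−5=r.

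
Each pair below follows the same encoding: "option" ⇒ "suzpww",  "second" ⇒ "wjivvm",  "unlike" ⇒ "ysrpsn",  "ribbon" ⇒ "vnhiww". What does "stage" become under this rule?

In option: o→s is +4, p→u is +5, t→z is +6, i→p is +7 — the shift increases by 1 each position. The shift increases by 1 at each position, starting from +4: 4, 5, 6, ….
Applying it to stage: s+4=w, t+5=y, a+6=g, g+7=n, e+8=m.

wygnm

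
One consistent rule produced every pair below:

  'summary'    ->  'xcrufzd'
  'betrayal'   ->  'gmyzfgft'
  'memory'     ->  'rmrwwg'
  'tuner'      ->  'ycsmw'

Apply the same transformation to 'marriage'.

Shifts by position in summary: pos 0: s→x (+5), pos 1: u→c (+8), pos 2: m→r (+5), pos 3: m→u (+8) — repeating every 2. It's a Vigenère-style cipher with numeric key [5,8]: position i shifts by key[i mod 2].
On marriage: m+5=r, a+8=i, r+5=w, r+8=z, i+5=n, a+8=i, g+5=l, e+8=m.

riwznilm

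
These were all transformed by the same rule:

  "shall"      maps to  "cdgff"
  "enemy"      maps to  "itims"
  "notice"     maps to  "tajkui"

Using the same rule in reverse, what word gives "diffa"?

s(18)→c(2) and h(7)→d(3) fit y≡7x+6 (mod 26); the inverse of 7 mod 26 is 15. Treating letters as 0–25, the rule is x ↦ 7x + 6 (mod 26).
Reversing it on diffa: d(3)→15·(3−6)≡7=h; i(8)→15·(8−6)≡4=e; f(5)→15·(5−6)≡11=l; f(5)→15·(5−6)≡11=l; a(0)→15·(0−6)≡14=o (all mod 26).

hello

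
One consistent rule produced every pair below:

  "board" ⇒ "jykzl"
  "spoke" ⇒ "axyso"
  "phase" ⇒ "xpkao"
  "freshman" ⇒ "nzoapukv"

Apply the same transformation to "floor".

The shift depends on letter class: consonant b→j is +8, but vowel o→y is +10. Vowels shift forward by 10 and consonants shift forward by 8.
For floor: f(cons)+8=n, l(cons)+8=t, o(vowel)+10=y, o(vowel)+10=y, r(cons)+8=z.

ntyyz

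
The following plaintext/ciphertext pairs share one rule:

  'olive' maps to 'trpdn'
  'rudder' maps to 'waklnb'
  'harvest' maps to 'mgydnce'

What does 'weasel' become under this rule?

bkhanv

In olive: o→t is +5, l→r is +6, i→p is +7, v→d is +8 — the shift increases by 1 each position. The shift increases by 1 at each position, starting from +5: 5, 6, 7, ….
Applying it to weasel: w+5=b, e+6=k, a+7=h, s+8=a, e+9=n, l+10=v.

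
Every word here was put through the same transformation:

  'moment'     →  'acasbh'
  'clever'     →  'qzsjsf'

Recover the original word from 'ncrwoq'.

zodiac

Compare letters: m→a is +14, o→c is +14, m→a is +14 — a constant shift. Every letter moves 14 places later in the alphabet, wrapping around z→a.
Undoing it on ncrwoq: n−14=z, c−14=o, r−14=d, w−14=i, o−14=a, q−14=c.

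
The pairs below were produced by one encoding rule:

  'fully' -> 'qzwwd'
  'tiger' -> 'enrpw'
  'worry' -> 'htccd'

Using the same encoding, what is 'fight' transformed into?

The shifts repeat in a cycle of length 3: positions 0,1,… shift by +11, +5, +11, then the pattern repeats.
For fight: f+11=q, i+5=n, g+11=r, h+11=s, t+5=y.

qnrsy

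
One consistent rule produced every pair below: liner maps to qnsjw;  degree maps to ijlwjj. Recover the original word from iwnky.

drift

Each letter is shifted forward by 5 in the alphabet (a Caesar shift of +5).
Reversing it on iwnky: i−5=d, w−5=r, n−5=i, k−5=f, y−5=t.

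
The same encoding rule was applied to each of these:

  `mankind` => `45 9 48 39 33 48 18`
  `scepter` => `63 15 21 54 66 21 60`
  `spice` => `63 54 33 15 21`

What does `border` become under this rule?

The formula is n = 3×(alphabet index, a=1) + 6.
Applying it to border: b=2→12, o=15→51, r=18→60, d=4→18, e=5→21, r=18→60.

12 51 60 18 21 60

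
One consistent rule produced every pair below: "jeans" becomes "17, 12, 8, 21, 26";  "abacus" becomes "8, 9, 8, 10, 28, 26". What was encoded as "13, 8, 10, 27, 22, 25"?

Each letter is replaced by its alphabet position (a=1..z=26) + 7.
Undoing it on 13, 8, 10, 27, 22, 25: 13→(13−7)÷1=6=f, 8→(8−7)÷1=1=a, 10→(10−7)÷1=3=c, 27→(27−7)÷1=20=t, 22→(22−7)÷1=15=o, 25→(25−7)÷1=18=r.

factor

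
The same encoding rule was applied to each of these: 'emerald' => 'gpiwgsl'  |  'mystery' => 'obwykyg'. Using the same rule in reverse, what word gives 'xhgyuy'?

In emerald: e→g is +2, m→p is +3, e→i is +4, r→w is +5 — the shift increases by 1 each position. Each letter shifts forward by (position + 2), i.e. 2, 3, 4, … — the shift grows by one for each successive letter.
Undoing it on xhgyuy: x−2=v, h−3=e, g−4=c, y−5=t, u−6=o, y−7=r.

vector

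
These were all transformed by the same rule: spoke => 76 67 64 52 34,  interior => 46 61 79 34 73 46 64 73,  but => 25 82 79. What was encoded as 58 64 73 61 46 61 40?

morning

s(#19)→76 and p(#16)→67: differences scale by 3, so n = 3·pos + 19. Each letter becomes 3×(its alphabet position, a=1..z=26) + 19.
Reversing it on 58 64 73 61 46 61 40: 58→(58−19)÷3=13=m, 64→(64−19)÷3=15=o, 73→(73−19)÷3=18=r, 61→(61−19)÷3=14=n, 46→(46−19)÷3=9=i, 61→(61−19)÷3=14=n, 40→(40−19)÷3=7=g.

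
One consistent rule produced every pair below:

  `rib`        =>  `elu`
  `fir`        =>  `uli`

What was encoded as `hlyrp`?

movie

Read the word backwards and shift each letter +3.
Undoing it on hlyrp: shift back: h−3=e, l−3=i, y−3=v, r−3=o, p−3=m → eivom; then reverse → movie.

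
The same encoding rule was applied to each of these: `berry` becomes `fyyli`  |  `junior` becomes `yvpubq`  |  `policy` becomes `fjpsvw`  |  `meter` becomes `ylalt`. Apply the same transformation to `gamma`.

Two steps: reverse the string, then apply a Caesar shift of +7.
Applying it to gamma: reverse → ammag; then shift: a+7=h, m+7=t, m+7=t, a+7=h, g+7=n.

htthn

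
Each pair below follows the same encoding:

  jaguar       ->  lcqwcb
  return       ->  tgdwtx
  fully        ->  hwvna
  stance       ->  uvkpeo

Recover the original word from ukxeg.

Shifts by position in jaguar: pos 0: j→l (+2), pos 1: a→c (+2), pos 2: g→q (+10), pos 3: u→w (+2), pos 4: a→c (+2), pos 5: r→b (+10) — repeating every 3. The shifts repeat in a cycle of length 3: positions 0,1,… shift by +2, +2, +10, then the pattern repeats.
Reversing it on ukxeg: u−2=s, k−2=i, x−10=n, e−2=c, g−2=e.

since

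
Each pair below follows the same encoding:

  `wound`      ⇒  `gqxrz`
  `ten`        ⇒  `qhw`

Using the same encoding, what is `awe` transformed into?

The output letters match the input read backwards, each shifted +3: wound reversed is dnuow. The word is reversed, then every letter is shifted forward by 3.
On awe: reverse → ewa; then shift: e+3=h, w+3=z, a+3=d.

hzd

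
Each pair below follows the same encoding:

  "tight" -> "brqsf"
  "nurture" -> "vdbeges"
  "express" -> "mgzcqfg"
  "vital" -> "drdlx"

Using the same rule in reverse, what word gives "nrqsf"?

In tight: t→b is +8, i→r is +9, g→q is +10, h→s is +11 — the shift increases by 1 each position. Letter i (0-indexed) is shifted by i+8, so successive shifts are 8, 9, 10, ….
Decoding nrqsf: n−8=f, r−9=i, q−10=g, s−11=h, f−12=t.

fight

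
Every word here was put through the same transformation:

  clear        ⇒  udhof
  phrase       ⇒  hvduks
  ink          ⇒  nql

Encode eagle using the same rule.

hojdh

The output letters match the input read backwards, each shifted +3: clear reversed is raelc. Two steps: reverse the string, then apply a Caesar shift of +3.
Applying it to eagle: reverse → elgae; then shift: e+3=h, l+3=o, g+3=j, a+3=d, e+3=h.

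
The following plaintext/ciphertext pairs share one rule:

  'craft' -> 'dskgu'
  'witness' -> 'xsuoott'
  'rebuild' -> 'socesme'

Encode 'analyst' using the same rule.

kokmztu

The shift depends on letter class: consonant c→d is +1, but vowel a→k is +10. Vowels shift forward by 10 and consonants shift forward by 1.
Applying it to analyst: a(vowel)+10=k, n(cons)+1=o, a(vowel)+10=k, l(cons)+1=m, y(cons)+1=z, s(cons)+1=t, t(cons)+1=u.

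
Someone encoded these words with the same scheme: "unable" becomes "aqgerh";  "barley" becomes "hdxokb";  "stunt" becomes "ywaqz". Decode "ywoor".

still

Shifts by position in unable: pos 0: u→a (+6), pos 1: n→q (+3), pos 2: a→g (+6), pos 3: b→e (+3) — repeating every 2. The shifts repeat in a cycle of length 2: positions 0,1,… shift by +6, +3, then the pattern repeats.
Reversing it on ywoor: y−6=s, w−3=t, o−6=i, o−3=l, r−6=l.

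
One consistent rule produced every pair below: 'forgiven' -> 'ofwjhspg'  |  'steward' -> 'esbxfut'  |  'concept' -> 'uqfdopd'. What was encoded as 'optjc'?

The output letters match the input read backwards, each shifted +1: forgiven reversed is nevigrof. The word is reversed, then every letter is shifted forward by 1.
Decoding optjc: shift back: o−1=n, p−1=o, t−1=s, j−1=i, c−1=b → nosib; then reverse → bison.

bison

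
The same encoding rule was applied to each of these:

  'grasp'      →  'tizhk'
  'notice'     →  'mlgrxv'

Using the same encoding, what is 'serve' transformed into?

hviev

Each pair mirrors across the alphabet (g↔t, r↔i, a↔z): positions sum to 25. Each letter is replaced by its mirror in the alphabet: a↔z, b↔y, c↔x, and so on (the Atbash cipher).
On serve: s↔h, e↔v, r↔i, v↔e, e↔v.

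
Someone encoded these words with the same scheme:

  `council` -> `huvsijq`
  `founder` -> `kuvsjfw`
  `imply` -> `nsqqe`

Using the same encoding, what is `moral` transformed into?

rusfr

Shifts by position in council: pos 0: c→h (+5), pos 1: o→u (+6), pos 2: u→v (+1), pos 3: n→s (+5), pos 4: c→i (+6), pos 5: i→j (+1) — repeating every 3. It's a Vigenère-style cipher with numeric key [5,6,1]: position i shifts by key[i mod 3].
On moral: m+5=r, o+6=u, r+1=s, a+5=f, l+6=r.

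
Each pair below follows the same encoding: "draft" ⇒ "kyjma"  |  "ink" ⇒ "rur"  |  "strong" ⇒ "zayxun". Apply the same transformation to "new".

und

The shift depends on letter class: consonant d→k is +7, but vowel a→j is +9. Vowels shift forward by 9 and consonants shift forward by 7.
Applying it to new: n(cons)+7=u, e(vowel)+9=n, w(cons)+7=d.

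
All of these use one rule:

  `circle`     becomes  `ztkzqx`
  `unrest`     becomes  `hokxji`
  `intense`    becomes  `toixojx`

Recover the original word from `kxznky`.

record

c(2)→z(25) and i(8)→t(19) fit y≡25x+1 (mod 26); the inverse of 25 mod 26 is 25. Each letter's alphabet position (a=0..z=25) is mapped through 25·x+1 mod 26 — an affine cipher.
Undoing it on kxznky: k(10)→25·(10−1)≡17=r; x(23)→25·(23−1)≡4=e; z(25)→25·(25−1)≡2=c; n(13)→25·(13−1)≡14=o; k(10)→25·(10−1)≡17=r; y(24)→25·(24−1)≡3=d (all mod 26).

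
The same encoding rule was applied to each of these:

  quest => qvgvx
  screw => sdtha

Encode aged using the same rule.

In quest: q→q is +0, u→v is +1, e→g is +2, s→v is +3 — the shift increases by 1 each position. The shift increases by 1 at each position, starting from +0: 0, 1, 2, ….
On aged: a+0=a, g+1=h, e+2=g, d+3=g.

ahgg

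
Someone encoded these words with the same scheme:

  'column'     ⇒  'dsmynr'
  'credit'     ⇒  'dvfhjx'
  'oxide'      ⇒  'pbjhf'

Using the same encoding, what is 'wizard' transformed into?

Shifts by position in column: pos 0: c→d (+1), pos 1: o→s (+4), pos 2: l→m (+1), pos 3: u→y (+4) — repeating every 2. A repeating key of period 2 is used — shifts +1, +4 over and over.
For wizard: w+1=x, i+4=m, z+1=a, a+4=e, r+1=s, d+4=h.

xmaesh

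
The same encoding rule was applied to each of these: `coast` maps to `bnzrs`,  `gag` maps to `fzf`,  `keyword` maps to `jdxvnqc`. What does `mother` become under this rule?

Compare letters: c→b is +25, o→n is +25, a→z is +25 — a constant shift. Every letter moves 25 places later in the alphabet, wrapping around z→a.
On mother: m+25=l, o+25=n, t+25=s, h+25=g, e+25=d, r+25=q.

lnsgdq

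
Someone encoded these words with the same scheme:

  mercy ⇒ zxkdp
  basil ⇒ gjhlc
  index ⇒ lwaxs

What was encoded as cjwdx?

m(12)→z(25) and e(4)→x(23) fit y≡23x+9 (mod 26); the inverse of 23 mod 26 is 17. This is an affine cipher: with a=0,…,z=25, each position x becomes (23x+9) mod 26.
Decoding cjwdx: c(2)→17·(2−9)≡11=l; j(9)→17·(9−9)≡0=a; w(22)→17·(22−9)≡13=n; d(3)→17·(3−9)≡2=c; x(23)→17·(23−9)≡4=e (all mod 26).

lance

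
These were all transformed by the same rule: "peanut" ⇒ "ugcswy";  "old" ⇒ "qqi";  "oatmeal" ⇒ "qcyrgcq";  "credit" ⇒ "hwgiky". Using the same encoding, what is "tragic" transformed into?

The shift depends on letter class: consonant p→u is +5, but vowel e→g is +2. Two shifts are in play — +2 for a/e/i/o/u, +5 for every other letter.
Applying it to tragic: t(cons)+5=y, r(cons)+5=w, a(vowel)+2=c, g(cons)+5=l, i(vowel)+2=k, c(cons)+5=h.

ywclkh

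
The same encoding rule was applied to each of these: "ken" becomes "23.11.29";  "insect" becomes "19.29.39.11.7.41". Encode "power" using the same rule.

33.31.47.11.37

k(#11)→23 and e(#5)→11: differences scale by 2, so n = 2·pos + 1. With a=1..z=26, the number is 2·pos + 1.
Applying it to power: p=16→33, o=15→31, w=23→47, e=5→11, r=18→37.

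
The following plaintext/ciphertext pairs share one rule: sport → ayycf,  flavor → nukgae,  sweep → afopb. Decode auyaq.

In sport: s→a is +8, p→y is +9, o→y is +10, r→c is +11 — the shift increases by 1 each position. Letter i (0-indexed) is shifted by i+8, so successive shifts are 8, 9, 10, ….
Reversing it on auyaq: a−8=s, u−9=l, y−10=o, a−11=p, q−12=e.

slope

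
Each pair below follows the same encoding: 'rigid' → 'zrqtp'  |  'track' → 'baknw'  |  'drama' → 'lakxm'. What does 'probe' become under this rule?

In rigid: r→z is +8, i→r is +9, g→q is +10, i→t is +11 — the shift increases by 1 each position. The shift increases by 1 at each position, starting from +8: 8, 9, 10, ….
Applying it to probe: p+8=x, r+9=a, o+10=y, b+11=m, e+12=q.

xaymq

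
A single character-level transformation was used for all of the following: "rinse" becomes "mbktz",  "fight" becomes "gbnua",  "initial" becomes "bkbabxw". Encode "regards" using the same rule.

r(17)→m(12) and i(8)→b(1) fit y≡7x+23 (mod 26); the inverse of 7 mod 26 is 15. This is an affine cipher: with a=0,…,z=25, each position x becomes (7x+23) mod 26.
Applying it to regards: r(17)→7·17+23≡12=m; e(4)→7·4+23≡25=z; g(6)→7·6+23≡13=n; a(0)→7·0+23≡23=x; r(17)→7·17+23≡12=m; d(3)→7·3+23≡18=s; s(18)→7·18+23≡19=t (all mod 26).

mznxmst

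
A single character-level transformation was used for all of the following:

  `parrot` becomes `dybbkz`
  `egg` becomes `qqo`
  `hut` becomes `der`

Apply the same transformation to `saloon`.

xyyvkc

The output letters match the input read backwards, each shifted +10: parrot reversed is torrap. The word is reversed, then every letter is shifted forward by 10.
Applying it to saloon: reverse → noolas; then shift: n+10=x, o+10=y, o+10=y, l+10=v, a+10=k, s+10=c.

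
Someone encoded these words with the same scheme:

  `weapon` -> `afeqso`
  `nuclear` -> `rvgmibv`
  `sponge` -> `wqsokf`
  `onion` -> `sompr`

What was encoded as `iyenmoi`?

Shifts by position in weapon: pos 0: w→a (+4), pos 1: e→f (+1), pos 2: a→e (+4), pos 3: p→q (+1) — repeating every 2. The shifts repeat in a cycle of length 2: positions 0,1,… shift by +4, +1, then the pattern repeats.
Undoing it on iyenmoi: i−4=e, y−1=x, e−4=a, n−1=m, m−4=i, o−1=n, i−4=e.

examine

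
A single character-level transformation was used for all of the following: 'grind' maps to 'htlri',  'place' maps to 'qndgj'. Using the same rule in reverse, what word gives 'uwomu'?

tulip

In grind: g→h is +1, r→t is +2, i→l is +3, n→r is +4 — the shift increases by 1 each position. Each letter shifts forward by (position + 1), i.e. 1, 2, 3, … — the shift grows by one for each successive letter.
Undoing it on uwomu: u−1=t, w−2=u, o−3=l, m−4=i, u−5=p.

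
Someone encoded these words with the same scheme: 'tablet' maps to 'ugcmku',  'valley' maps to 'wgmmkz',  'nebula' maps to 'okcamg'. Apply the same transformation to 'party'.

qgsuz

The shift depends on letter class: consonant t→u is +1, but vowel a→g is +6. Vowels shift forward by 6 and consonants shift forward by 1.
Applying it to party: p(cons)+1=q, a(vowel)+6=g, r(cons)+1=s, t(cons)+1=u, y(cons)+1=z.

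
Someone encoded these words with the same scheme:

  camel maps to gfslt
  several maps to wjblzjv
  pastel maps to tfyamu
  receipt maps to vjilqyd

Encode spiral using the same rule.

In camel: c→g is +4, a→f is +5, m→s is +6, e→l is +7 — the shift increases by 1 each position. Each letter shifts forward by (position + 4), i.e. 4, 5, 6, … — the shift grows by one for each successive letter.
Applying it to spiral: s+4=w, p+5=u, i+6=o, r+7=y, a+8=i, l+9=u.

wuoyiu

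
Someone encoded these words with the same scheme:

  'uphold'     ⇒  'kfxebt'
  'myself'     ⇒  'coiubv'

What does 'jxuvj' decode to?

Compare letters: u→k is +16, p→f is +16, h→x is +16 — a constant shift. It's a constant shift of +16 (ROT16).
Reversing it on jxuvj: j−16=t, x−16=h, u−16=e, v−16=f, j−16=t.

theft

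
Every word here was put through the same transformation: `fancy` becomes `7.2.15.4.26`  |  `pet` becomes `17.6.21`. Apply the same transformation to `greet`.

f is letter #6 and maps to 7: an offset of 1. The number is (letter's place in the alphabet, a=1) + 1.
Applying it to greet: g=7→8, r=18→19, e=5→6, e=5→6, t=20→21.

8.19.6.6.21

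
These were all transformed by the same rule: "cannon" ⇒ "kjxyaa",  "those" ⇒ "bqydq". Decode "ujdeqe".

matter

In cannon: c→k is +8, a→j is +9, n→x is +10, n→y is +11 — the shift increases by 1 each position. Each letter shifts forward by (position + 8), i.e. 8, 9, 10, … — the shift grows by one for each successive letter.
Decoding ujdeqe: u−8=m, j−9=a, d−10=t, e−11=t, q−12=e, e−13=r.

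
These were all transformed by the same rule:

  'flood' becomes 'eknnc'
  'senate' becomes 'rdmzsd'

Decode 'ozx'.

pay

This is a Caesar cipher with shift 25.
Reversing it on ozx: o−25=p, z−25=a, x−25=y.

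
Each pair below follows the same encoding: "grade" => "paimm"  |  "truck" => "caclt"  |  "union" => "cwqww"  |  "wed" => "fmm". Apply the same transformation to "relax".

amuig

The shift depends on letter class: consonant g→p is +9, but vowel a→i is +8. Vowels shift forward by 8 and consonants shift forward by 9.
Applying it to relax: r(cons)+9=a, e(vowel)+8=m, l(cons)+9=u, a(vowel)+8=i, x(cons)+9=g.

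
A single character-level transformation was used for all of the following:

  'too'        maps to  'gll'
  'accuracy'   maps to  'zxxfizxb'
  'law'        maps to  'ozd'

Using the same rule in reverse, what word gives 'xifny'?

Each pair mirrors across the alphabet (t↔g, o↔l, o↔l): positions sum to 25. Each letter is replaced by its mirror in the alphabet: a↔z, b↔y, c↔x, and so on (the Atbash cipher).
Undoing it on xifny: x↔c, i↔r, f↔u, n↔m, y↔b.

crumb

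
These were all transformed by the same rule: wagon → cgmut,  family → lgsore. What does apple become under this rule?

It's a constant shift of +6 (ROT6).
On apple: a+6=g, p+6=v, p+6=v, l+6=r, e+6=k.

gvvrk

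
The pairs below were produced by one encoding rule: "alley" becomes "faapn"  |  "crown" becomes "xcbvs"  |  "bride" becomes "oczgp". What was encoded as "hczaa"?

grill

This is an affine cipher: with a=0,…,z=25, each position x becomes (9x+5) mod 26.
Decoding hczaa: h(7)→3·(7−5)≡6=g; c(2)→3·(2−5)≡17=r; z(25)→3·(25−5)≡8=i; a(0)→3·(0−5)≡11=l; a(0)→3·(0−5)≡11=l (all mod 26).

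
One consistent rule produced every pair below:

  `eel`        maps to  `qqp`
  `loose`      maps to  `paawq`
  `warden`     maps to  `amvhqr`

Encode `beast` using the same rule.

fqmwx

Vowels shift forward by 12 and consonants shift forward by 4.
Applying it to beast: b(cons)+4=f, e(vowel)+12=q, a(vowel)+12=m, s(cons)+4=w, t(cons)+4=x.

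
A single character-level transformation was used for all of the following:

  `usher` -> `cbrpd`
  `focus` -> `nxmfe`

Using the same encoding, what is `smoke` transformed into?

avyvq

In usher: u→c is +8, s→b is +9, h→r is +10, e→p is +11 — the shift increases by 1 each position. Letter i (0-indexed) is shifted by i+8, so successive shifts are 8, 9, 10, ….
On smoke: s+8=a, m+9=v, o+10=y, k+11=v, e+12=q.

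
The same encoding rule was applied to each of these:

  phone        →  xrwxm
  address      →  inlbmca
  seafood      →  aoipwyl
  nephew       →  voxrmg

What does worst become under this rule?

Shifts by position in phone: pos 0: p→x (+8), pos 1: h→r (+10), pos 2: o→w (+8), pos 3: n→x (+10) — repeating every 2. It's a Vigenère-style cipher with numeric key [8,10]: position i shifts by key[i mod 2].
On worst: w+8=e, o+10=y, r+8=z, s+10=c, t+8=b.

eyzcb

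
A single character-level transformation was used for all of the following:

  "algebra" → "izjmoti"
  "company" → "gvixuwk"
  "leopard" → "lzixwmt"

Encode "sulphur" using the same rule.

zcpxtca

Two steps: reverse the string, then apply a Caesar shift of +8.
Applying it to sulphur: reverse → ruhplus; then shift: r+8=z, u+8=c, h+8=p, p+8=x, l+8=t, u+8=c, s+8=a.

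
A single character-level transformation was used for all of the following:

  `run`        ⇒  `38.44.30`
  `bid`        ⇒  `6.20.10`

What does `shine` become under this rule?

40.18.20.30.12

With a=1..z=26, the number is 2·pos + 2.
For shine: s=19→40, h=8→18, i=9→20, n=14→30, e=5→12.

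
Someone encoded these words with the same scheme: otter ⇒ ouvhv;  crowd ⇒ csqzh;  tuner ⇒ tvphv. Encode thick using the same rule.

Each letter shifts forward by its position index (0, 1, 2, …) — the shift grows by one for each successive letter.
Applying it to thick: t+0=t, h+1=i, i+2=k, c+3=f, k+4=o.

tikfo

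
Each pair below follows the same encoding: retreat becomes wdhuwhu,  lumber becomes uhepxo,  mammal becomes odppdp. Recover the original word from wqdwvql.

Read the word backwards and shift each letter +3.
Reversing it on wqdwvql: shift back: w−3=t, q−3=n, d−3=a, w−3=t, v−3=s, q−3=n, l−3=i → tnatsni; then reverse → instant.

instant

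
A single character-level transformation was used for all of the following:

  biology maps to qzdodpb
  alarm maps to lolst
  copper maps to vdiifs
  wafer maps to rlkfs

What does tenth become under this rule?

b(1)→q(16) and i(8)→z(25) fit y≡5x+11 (mod 26); the inverse of 5 mod 26 is 21. This is an affine cipher: with a=0,…,z=25, each position x becomes (5x+11) mod 26.
For tenth: t(19)→5·19+11≡2=c; e(4)→5·4+11≡5=f; n(13)→5·13+11≡24=y; t(19)→5·19+11≡2=c; h(7)→5·7+11≡20=u (all mod 26).

cfycu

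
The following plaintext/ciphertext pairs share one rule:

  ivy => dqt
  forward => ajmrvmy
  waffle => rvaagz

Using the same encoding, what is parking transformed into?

kvmfdib

It's a constant shift of +21 (ROT21).
For parking: p+21=k, a+21=v, r+21=m, k+21=f, i+21=d, n+21=i, g+21=b.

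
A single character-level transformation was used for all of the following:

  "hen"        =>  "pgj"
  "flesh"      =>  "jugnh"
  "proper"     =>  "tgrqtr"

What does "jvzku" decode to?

The word is reversed, then every letter is shifted forward by 2.
Undoing it on jvzku: shift back: j−2=h, v−2=t, z−2=x, k−2=i, u−2=s → htxis; then reverse → sixth.

sixth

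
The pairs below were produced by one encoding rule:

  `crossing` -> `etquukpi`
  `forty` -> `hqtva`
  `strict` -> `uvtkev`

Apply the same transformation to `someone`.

Compare letters: c→e is +2, r→t is +2, o→q is +2 — a constant shift. Each letter is shifted forward by 2 in the alphabet (a Caesar shift of +2).
Applying it to someone: s+2=u, o+2=q, m+2=o, e+2=g, o+2=q, n+2=p, e+2=g.

uqogqpg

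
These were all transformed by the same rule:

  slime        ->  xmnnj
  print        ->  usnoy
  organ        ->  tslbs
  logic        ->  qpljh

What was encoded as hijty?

chest

Shifts by position in slime: pos 0: s→x (+5), pos 1: l→m (+1), pos 2: i→n (+5), pos 3: m→n (+1) — repeating every 2. A repeating key of period 2 is used — shifts +5, +1 over and over.
Decoding hijty: h−5=c, i−1=h, j−5=e, t−1=s, y−5=t.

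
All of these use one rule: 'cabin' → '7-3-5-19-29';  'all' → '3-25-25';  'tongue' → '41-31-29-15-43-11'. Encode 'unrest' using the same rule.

c(#3)→7 and a(#1)→3: differences scale by 2, so n = 2·pos + 1. Each letter becomes 2×(its alphabet position, a=1..z=26) + 1.
Applying it to unrest: u=21→43, n=14→29, r=18→37, e=5→11, s=19→39, t=20→41.

43-29-37-11-39-41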